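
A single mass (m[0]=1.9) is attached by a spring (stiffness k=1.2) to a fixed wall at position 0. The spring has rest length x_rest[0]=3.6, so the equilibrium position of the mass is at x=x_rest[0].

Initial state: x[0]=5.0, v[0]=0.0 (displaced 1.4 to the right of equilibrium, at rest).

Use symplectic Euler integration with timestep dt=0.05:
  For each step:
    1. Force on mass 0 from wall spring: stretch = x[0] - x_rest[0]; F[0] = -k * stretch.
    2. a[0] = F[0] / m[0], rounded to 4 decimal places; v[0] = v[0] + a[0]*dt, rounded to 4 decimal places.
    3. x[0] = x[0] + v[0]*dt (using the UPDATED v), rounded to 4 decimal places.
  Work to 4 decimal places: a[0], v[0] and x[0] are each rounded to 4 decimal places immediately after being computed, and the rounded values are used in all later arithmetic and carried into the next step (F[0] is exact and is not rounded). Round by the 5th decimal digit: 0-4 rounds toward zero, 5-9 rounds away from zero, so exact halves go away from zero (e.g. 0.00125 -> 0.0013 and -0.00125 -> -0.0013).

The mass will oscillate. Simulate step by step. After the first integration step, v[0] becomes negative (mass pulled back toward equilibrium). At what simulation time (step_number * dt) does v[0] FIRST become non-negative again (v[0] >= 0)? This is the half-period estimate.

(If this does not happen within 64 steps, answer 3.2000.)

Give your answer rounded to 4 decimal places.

Step 0: x=[5.0000] v=[0.0000]
Step 1: x=[4.9978] v=[-0.0442]
Step 2: x=[4.9934] v=[-0.0883]
Step 3: x=[4.9868] v=[-0.1323]
Step 4: x=[4.9780] v=[-0.1761]
Step 5: x=[4.9670] v=[-0.2196]
Step 6: x=[4.9539] v=[-0.2628]
Step 7: x=[4.9386] v=[-0.3056]
Step 8: x=[4.9212] v=[-0.3479]
Step 9: x=[4.9017] v=[-0.3896]
Step 10: x=[4.8802] v=[-0.4307]
Step 11: x=[4.8566] v=[-0.4711]
Step 12: x=[4.8311] v=[-0.5108]
Step 13: x=[4.8036] v=[-0.5497]
Step 14: x=[4.7742] v=[-0.5877]
Step 15: x=[4.7430] v=[-0.6248]
Step 16: x=[4.7100] v=[-0.6609]
Step 17: x=[4.6752] v=[-0.6960]
Step 18: x=[4.6387] v=[-0.7300]
Step 19: x=[4.6006] v=[-0.7628]
Step 20: x=[4.5609] v=[-0.7944]
Step 21: x=[4.5197] v=[-0.8247]
Step 22: x=[4.4770] v=[-0.8537]
Step 23: x=[4.4329] v=[-0.8814]
Step 24: x=[4.3875] v=[-0.9077]
Step 25: x=[4.3409] v=[-0.9326]
Step 26: x=[4.2931] v=[-0.9560]
Step 27: x=[4.2442] v=[-0.9779]
Step 28: x=[4.1943] v=[-0.9982]
Step 29: x=[4.1435] v=[-1.0170]
Step 30: x=[4.0918] v=[-1.0342]
Step 31: x=[4.0393] v=[-1.0497]
Step 32: x=[3.9861] v=[-1.0636]
Step 33: x=[3.9323] v=[-1.0758]
Step 34: x=[3.8780] v=[-1.0863]
Step 35: x=[3.8232] v=[-1.0951]
Step 36: x=[3.7681] v=[-1.1022]
Step 37: x=[3.7127] v=[-1.1075]
Step 38: x=[3.6571] v=[-1.1111]
Step 39: x=[3.6015] v=[-1.1129]
Step 40: x=[3.5459] v=[-1.1129]
Step 41: x=[3.4903] v=[-1.1112]
Step 42: x=[3.4349] v=[-1.1077]
Step 43: x=[3.3798] v=[-1.1025]
Step 44: x=[3.3250] v=[-1.0955]
Step 45: x=[3.2707] v=[-1.0868]
Step 46: x=[3.2169] v=[-1.0764]
Step 47: x=[3.1637] v=[-1.0643]
Step 48: x=[3.1112] v=[-1.0505]
Step 49: x=[3.0594] v=[-1.0351]
Step 50: x=[3.0085] v=[-1.0180]
Step 51: x=[2.9585] v=[-0.9993]
Step 52: x=[2.9096] v=[-0.9790]
Step 53: x=[2.8617] v=[-0.9572]
Step 54: x=[2.8150] v=[-0.9339]
Step 55: x=[2.7695] v=[-0.9091]
Step 56: x=[2.7254] v=[-0.8829]
Step 57: x=[2.6826] v=[-0.8553]
Step 58: x=[2.6413] v=[-0.8263]
Step 59: x=[2.6015] v=[-0.7960]
Step 60: x=[2.5633] v=[-0.7645]
Step 61: x=[2.5267] v=[-0.7318]
Step 62: x=[2.4918] v=[-0.6979]
Step 63: x=[2.4587] v=[-0.6629]
Step 64: x=[2.4274] v=[-0.6269]
v[0] did not become non-negative within 64 steps; using fallback time=3.2000

Answer: 3.2000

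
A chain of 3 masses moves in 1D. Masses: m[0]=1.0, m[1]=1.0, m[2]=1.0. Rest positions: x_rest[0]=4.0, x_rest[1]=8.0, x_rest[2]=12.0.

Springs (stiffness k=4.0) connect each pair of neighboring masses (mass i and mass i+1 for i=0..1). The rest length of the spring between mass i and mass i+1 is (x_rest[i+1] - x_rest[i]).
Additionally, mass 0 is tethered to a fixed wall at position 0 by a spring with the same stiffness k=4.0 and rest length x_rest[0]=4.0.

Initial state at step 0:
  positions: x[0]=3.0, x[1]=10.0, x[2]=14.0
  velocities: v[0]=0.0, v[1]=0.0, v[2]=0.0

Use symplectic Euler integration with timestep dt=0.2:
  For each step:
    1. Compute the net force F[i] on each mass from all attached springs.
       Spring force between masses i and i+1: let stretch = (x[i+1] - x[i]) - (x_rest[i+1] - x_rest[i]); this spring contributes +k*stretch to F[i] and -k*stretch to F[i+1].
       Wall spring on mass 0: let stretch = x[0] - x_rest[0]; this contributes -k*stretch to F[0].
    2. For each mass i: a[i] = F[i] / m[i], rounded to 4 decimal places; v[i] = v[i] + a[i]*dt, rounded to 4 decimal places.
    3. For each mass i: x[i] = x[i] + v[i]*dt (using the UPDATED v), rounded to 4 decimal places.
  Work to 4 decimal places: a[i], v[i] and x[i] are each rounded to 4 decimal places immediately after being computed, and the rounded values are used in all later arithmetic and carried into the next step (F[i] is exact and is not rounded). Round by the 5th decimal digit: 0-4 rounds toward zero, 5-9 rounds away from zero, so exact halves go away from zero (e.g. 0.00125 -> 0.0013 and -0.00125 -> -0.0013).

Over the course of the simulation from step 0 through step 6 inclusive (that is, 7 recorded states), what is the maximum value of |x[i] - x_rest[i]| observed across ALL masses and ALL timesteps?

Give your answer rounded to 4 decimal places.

Step 0: x=[3.0000 10.0000 14.0000] v=[0.0000 0.0000 0.0000]
Step 1: x=[3.6400 9.5200 14.0000] v=[3.2000 -2.4000 0.0000]
Step 2: x=[4.6384 8.8160 13.9232] v=[4.9920 -3.5200 -0.3840]
Step 3: x=[5.5631 8.2607 13.6692] v=[4.6234 -2.7763 -1.2698]
Step 4: x=[6.0293 8.1392 13.1899] v=[2.3310 -0.6076 -2.3966]
Step 5: x=[5.8684 8.4882 12.5425] v=[-0.8045 1.7450 -3.2372]
Step 6: x=[5.1877 9.0667 11.8864] v=[-3.4034 2.8926 -3.2806]
Max displacement = 2.0293

Answer: 2.0293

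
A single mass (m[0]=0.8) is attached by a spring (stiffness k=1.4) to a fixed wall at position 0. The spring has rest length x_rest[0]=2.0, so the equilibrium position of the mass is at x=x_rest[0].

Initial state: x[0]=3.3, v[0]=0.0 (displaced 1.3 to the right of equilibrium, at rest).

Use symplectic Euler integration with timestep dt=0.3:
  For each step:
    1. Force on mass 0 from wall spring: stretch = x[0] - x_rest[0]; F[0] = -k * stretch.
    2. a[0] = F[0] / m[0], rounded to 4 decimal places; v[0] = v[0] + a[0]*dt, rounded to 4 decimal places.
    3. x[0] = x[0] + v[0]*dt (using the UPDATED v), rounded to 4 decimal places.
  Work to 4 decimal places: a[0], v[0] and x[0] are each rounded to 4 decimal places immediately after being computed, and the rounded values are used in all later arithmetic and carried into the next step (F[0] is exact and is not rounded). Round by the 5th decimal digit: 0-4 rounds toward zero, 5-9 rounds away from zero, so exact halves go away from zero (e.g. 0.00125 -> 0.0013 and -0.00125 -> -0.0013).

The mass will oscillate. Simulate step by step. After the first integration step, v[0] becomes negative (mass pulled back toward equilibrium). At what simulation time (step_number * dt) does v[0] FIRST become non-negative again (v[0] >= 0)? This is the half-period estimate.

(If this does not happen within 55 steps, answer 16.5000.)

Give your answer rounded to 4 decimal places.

Step 0: x=[3.3000] v=[0.0000]
Step 1: x=[3.0953] v=[-0.6825]
Step 2: x=[2.7181] v=[-1.2575]
Step 3: x=[2.2278] v=[-1.6345]
Step 4: x=[1.7016] v=[-1.7541]
Step 5: x=[1.2224] v=[-1.5974]
Step 6: x=[0.8656] v=[-1.1892]
Step 7: x=[0.6875] v=[-0.5936]
Step 8: x=[0.7162] v=[0.0955]
First v>=0 after going negative at step 8, time=2.4000

Answer: 2.4000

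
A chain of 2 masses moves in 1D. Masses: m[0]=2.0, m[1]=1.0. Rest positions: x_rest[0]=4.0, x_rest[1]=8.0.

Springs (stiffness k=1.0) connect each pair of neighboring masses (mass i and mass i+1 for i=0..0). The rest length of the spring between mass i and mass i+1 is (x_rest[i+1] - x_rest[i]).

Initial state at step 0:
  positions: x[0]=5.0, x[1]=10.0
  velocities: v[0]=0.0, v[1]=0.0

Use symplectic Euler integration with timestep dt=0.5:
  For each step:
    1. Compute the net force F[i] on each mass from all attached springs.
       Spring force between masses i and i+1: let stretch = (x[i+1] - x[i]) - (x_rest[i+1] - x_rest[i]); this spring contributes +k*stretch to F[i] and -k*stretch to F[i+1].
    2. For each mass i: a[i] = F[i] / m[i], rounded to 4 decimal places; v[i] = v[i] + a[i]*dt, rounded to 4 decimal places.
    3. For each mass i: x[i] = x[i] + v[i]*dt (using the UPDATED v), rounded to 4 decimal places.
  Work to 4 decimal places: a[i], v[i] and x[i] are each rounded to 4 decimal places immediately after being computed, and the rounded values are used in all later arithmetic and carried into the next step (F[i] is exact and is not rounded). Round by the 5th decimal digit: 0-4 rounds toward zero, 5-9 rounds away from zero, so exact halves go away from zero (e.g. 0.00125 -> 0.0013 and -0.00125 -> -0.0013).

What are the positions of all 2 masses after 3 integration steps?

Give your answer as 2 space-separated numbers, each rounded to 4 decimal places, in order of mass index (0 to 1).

Step 0: x=[5.0000 10.0000] v=[0.0000 0.0000]
Step 1: x=[5.1250 9.7500] v=[0.2500 -0.5000]
Step 2: x=[5.3282 9.3438] v=[0.4063 -0.8125]
Step 3: x=[5.5333 8.9337] v=[0.4102 -0.8203]

Answer: 5.5333 8.9337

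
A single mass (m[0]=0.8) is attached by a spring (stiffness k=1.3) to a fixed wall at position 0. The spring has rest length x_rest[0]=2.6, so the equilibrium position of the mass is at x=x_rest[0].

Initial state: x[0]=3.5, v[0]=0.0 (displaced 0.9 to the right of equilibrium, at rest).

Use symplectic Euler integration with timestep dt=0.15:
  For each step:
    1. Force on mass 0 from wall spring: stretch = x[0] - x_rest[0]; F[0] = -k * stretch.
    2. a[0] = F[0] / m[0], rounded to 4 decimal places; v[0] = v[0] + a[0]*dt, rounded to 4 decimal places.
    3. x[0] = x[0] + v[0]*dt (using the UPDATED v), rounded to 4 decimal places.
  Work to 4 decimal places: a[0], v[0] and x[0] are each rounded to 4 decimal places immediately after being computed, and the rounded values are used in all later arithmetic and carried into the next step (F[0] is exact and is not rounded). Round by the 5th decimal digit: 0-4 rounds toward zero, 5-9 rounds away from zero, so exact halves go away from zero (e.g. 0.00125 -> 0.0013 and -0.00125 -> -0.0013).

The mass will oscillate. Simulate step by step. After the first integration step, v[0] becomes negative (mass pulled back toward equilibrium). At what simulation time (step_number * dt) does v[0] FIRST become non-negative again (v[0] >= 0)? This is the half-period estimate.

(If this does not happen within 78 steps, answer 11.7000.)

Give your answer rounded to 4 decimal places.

Answer: 2.5500

Derivation:
Step 0: x=[3.5000] v=[0.0000]
Step 1: x=[3.4671] v=[-0.2194]
Step 2: x=[3.4025] v=[-0.4308]
Step 3: x=[3.3085] v=[-0.6264]
Step 4: x=[3.1886] v=[-0.7991]
Step 5: x=[3.0472] v=[-0.9426]
Step 6: x=[2.8895] v=[-1.0516]
Step 7: x=[2.7212] v=[-1.1222]
Step 8: x=[2.5484] v=[-1.1518]
Step 9: x=[2.3775] v=[-1.1392]
Step 10: x=[2.2148] v=[-1.0850]
Step 11: x=[2.0661] v=[-0.9911]
Step 12: x=[1.9370] v=[-0.8610]
Step 13: x=[1.8321] v=[-0.6994]
Step 14: x=[1.7553] v=[-0.5122]
Step 15: x=[1.7094] v=[-0.3063]
Step 16: x=[1.6960] v=[-0.0892]
Step 17: x=[1.7157] v=[0.1312]
First v>=0 after going negative at step 17, time=2.5500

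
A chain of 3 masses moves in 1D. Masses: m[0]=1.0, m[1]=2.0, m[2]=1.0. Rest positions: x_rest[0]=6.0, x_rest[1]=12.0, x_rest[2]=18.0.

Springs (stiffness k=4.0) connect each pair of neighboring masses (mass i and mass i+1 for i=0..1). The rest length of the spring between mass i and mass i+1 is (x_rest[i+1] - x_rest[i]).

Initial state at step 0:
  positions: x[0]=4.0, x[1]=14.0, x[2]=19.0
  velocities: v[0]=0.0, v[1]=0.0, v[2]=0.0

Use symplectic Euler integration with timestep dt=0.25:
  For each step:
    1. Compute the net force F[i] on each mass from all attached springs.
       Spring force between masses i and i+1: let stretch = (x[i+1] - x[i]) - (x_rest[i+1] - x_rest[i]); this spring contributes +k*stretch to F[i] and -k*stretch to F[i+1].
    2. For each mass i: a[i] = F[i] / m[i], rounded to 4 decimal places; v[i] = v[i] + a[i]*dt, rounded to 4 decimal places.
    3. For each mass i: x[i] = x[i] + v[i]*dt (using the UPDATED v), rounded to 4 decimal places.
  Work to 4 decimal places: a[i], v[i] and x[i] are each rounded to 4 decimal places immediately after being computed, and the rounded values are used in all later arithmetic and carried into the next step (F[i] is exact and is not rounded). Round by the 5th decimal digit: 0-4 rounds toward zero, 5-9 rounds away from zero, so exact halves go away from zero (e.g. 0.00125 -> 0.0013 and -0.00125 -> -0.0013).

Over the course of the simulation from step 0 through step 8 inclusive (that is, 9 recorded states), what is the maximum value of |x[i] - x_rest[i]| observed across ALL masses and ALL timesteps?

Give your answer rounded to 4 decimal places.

Step 0: x=[4.0000 14.0000 19.0000] v=[0.0000 0.0000 0.0000]
Step 1: x=[5.0000 13.3750 19.2500] v=[4.0000 -2.5000 1.0000]
Step 2: x=[6.5938 12.4375 19.5313] v=[6.3750 -3.7500 1.1250]
Step 3: x=[8.1485 11.6563 19.5391] v=[6.2187 -3.1250 0.0312]
Step 4: x=[9.0801 11.4219 19.0762] v=[3.7265 -0.9375 -1.8516]
Step 5: x=[9.0972 11.8516 18.1997] v=[0.0683 1.7188 -3.5059]
Step 6: x=[8.3029 12.7305 17.2362] v=[-3.1773 3.5157 -3.8540]
Step 7: x=[7.1155 13.6192 16.6463] v=[-4.7497 3.5548 -2.3597]
Step 8: x=[6.0540 14.0733 16.7996] v=[-4.2460 1.8165 0.6132]
Max displacement = 3.0972

Answer: 3.0972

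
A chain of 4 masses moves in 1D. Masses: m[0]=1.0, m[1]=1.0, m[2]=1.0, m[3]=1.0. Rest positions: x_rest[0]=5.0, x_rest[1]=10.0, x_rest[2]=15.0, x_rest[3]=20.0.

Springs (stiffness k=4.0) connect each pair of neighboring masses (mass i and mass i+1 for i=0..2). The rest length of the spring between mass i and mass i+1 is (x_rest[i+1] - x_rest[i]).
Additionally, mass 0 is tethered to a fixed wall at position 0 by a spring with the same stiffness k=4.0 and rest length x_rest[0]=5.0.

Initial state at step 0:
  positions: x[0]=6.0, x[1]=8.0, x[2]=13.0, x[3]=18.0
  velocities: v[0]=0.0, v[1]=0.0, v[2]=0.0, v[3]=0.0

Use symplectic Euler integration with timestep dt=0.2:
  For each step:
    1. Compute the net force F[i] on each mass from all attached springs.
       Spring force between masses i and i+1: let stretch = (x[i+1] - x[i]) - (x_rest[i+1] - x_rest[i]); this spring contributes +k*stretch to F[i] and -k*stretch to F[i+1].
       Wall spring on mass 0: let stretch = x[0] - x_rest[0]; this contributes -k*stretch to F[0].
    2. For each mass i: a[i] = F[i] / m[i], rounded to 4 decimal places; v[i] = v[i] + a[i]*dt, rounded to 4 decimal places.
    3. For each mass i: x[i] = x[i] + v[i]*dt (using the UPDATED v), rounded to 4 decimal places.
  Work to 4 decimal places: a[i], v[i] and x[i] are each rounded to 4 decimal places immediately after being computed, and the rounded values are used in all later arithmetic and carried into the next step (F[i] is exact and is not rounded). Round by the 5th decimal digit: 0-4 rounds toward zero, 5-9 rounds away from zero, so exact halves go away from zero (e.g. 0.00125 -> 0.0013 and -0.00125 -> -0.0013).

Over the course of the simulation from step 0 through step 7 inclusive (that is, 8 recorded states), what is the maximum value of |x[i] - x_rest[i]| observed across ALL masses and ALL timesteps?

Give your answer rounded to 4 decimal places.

Step 0: x=[6.0000 8.0000 13.0000 18.0000] v=[0.0000 0.0000 0.0000 0.0000]
Step 1: x=[5.3600 8.4800 13.0000 18.0000] v=[-3.2000 2.4000 0.0000 0.0000]
Step 2: x=[4.3616 9.1840 13.0768 18.0000] v=[-4.9920 3.5200 0.3840 0.0000]
Step 3: x=[3.4369 9.7393 13.3185 18.0123] v=[-4.6234 2.7763 1.2083 0.0614]
Step 4: x=[2.9707 9.8588 13.7385 18.0736] v=[-2.3310 0.5977 2.1000 0.3064]
Step 5: x=[3.1313 9.4970 14.2314 18.2413] v=[0.8029 -1.8090 2.4643 0.8383]
Step 6: x=[3.8094 8.8742 14.6083 18.5674] v=[3.3904 -3.1140 1.8847 1.6304]
Step 7: x=[4.6883 8.3585 14.7012 19.0600] v=[4.3947 -2.5786 0.4647 2.4631]
Max displacement = 2.0293

Answer: 2.0293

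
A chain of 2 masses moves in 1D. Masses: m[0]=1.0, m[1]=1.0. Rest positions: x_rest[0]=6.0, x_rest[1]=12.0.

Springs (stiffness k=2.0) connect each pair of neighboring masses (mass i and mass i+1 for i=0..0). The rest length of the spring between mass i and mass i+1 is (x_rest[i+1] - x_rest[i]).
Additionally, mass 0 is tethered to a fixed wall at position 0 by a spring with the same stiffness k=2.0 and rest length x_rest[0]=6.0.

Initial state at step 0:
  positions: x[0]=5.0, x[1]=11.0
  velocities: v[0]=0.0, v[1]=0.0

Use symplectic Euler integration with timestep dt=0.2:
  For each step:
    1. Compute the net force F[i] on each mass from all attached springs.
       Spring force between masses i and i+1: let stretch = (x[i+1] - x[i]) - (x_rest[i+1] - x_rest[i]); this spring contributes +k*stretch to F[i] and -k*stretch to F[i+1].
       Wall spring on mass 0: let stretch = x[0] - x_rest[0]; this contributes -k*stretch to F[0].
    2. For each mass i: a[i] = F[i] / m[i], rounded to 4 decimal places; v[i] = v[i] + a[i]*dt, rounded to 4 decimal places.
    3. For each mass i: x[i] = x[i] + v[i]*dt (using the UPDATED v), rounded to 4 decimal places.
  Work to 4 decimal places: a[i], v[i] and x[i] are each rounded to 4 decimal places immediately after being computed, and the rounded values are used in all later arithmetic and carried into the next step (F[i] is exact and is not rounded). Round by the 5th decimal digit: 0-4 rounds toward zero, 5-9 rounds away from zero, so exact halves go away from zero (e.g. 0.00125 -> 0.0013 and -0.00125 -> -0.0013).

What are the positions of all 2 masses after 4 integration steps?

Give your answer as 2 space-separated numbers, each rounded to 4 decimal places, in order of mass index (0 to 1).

Answer: 5.6254 11.0856

Derivation:
Step 0: x=[5.0000 11.0000] v=[0.0000 0.0000]
Step 1: x=[5.0800 11.0000] v=[0.4000 0.0000]
Step 2: x=[5.2272 11.0064] v=[0.7360 0.0320]
Step 3: x=[5.4186 11.0305] v=[0.9568 0.1203]
Step 4: x=[5.6254 11.0856] v=[1.0341 0.2755]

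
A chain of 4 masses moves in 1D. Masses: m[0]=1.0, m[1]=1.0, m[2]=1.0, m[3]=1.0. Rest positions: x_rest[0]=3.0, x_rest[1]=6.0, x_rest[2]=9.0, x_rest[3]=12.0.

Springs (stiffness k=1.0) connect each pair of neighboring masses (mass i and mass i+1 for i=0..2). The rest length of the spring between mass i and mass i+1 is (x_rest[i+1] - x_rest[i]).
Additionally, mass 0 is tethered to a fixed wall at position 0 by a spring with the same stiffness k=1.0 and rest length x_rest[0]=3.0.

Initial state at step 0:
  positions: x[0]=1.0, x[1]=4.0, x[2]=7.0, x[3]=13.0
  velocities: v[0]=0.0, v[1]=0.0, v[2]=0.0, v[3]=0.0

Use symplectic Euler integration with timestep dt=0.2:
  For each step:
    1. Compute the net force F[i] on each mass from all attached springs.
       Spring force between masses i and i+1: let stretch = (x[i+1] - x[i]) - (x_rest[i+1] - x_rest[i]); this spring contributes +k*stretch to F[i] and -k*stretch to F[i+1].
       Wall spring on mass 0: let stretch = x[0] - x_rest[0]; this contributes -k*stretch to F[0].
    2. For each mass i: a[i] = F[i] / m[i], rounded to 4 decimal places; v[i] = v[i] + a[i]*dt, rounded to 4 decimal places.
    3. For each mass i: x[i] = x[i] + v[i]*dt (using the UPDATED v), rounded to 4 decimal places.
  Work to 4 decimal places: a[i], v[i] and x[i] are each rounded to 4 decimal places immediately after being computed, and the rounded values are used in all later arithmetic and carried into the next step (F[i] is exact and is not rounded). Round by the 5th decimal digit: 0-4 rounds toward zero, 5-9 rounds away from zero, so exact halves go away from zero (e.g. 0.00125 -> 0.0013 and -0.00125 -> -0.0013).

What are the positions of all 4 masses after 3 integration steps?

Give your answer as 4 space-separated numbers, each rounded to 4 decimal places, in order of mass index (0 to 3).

Answer: 1.4488 4.0385 7.6499 12.3270

Derivation:
Step 0: x=[1.0000 4.0000 7.0000 13.0000] v=[0.0000 0.0000 0.0000 0.0000]
Step 1: x=[1.0800 4.0000 7.1200 12.8800] v=[0.4000 0.0000 0.6000 -0.6000]
Step 2: x=[1.2336 4.0080 7.3456 12.6496] v=[0.7680 0.0400 1.1280 -1.1520]
Step 3: x=[1.4488 4.0385 7.6499 12.3270] v=[1.0762 0.1526 1.5213 -1.6128]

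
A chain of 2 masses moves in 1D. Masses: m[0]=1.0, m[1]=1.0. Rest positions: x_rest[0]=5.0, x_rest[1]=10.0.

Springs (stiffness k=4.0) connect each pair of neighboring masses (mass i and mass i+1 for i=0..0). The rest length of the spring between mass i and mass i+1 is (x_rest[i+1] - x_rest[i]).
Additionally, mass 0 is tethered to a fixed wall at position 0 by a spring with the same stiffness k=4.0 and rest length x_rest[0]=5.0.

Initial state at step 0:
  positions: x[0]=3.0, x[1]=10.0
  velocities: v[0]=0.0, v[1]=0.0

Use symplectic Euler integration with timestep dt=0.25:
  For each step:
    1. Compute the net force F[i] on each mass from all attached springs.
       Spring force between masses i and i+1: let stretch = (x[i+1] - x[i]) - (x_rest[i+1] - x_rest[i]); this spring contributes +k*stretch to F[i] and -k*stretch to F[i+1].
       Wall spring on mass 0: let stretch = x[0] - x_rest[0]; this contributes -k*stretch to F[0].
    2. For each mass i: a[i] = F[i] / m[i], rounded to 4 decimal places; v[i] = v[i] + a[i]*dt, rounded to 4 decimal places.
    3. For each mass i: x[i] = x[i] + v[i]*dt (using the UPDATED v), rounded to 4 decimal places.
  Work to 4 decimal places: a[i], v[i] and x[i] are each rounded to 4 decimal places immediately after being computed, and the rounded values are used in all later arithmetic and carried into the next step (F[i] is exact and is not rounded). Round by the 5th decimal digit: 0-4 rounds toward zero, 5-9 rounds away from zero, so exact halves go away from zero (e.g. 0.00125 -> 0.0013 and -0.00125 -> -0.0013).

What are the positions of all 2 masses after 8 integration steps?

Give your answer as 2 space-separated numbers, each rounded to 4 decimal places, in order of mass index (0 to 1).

Step 0: x=[3.0000 10.0000] v=[0.0000 0.0000]
Step 1: x=[4.0000 9.5000] v=[4.0000 -2.0000]
Step 2: x=[5.3750 8.8750] v=[5.5000 -2.5000]
Step 3: x=[6.2813 8.6250] v=[3.6250 -1.0000]
Step 4: x=[6.2032 9.0391] v=[-0.3126 1.6563]
Step 5: x=[5.2832 9.9942] v=[-3.6799 3.8204]
Step 6: x=[4.2202 11.0216] v=[-4.2521 4.1094]
Step 7: x=[3.8025 11.5986] v=[-1.6709 2.3080]
Step 8: x=[4.3832 11.4766] v=[2.3227 -0.4881]

Answer: 4.3832 11.4766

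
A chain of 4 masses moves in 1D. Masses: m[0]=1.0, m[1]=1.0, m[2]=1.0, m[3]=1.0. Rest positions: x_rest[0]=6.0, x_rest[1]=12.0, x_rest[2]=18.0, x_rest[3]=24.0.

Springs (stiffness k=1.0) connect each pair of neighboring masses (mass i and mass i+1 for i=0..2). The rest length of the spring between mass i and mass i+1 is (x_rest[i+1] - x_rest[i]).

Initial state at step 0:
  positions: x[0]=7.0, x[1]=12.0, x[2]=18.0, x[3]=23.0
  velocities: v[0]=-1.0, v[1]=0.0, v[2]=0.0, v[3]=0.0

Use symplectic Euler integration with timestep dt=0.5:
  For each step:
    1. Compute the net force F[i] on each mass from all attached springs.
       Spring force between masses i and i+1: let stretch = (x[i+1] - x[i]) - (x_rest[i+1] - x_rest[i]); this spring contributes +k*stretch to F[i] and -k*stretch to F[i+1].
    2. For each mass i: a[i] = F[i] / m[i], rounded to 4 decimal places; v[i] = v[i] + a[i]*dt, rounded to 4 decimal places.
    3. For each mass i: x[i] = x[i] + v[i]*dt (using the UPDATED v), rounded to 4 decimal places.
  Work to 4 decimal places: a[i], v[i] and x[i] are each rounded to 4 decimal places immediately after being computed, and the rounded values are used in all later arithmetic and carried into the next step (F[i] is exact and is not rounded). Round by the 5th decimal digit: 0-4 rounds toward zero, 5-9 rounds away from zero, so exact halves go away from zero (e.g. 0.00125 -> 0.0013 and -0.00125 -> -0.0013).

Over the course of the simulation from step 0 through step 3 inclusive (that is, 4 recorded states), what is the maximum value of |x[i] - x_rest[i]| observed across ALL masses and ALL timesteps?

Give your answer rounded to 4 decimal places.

Answer: 1.0312

Derivation:
Step 0: x=[7.0000 12.0000 18.0000 23.0000] v=[-1.0000 0.0000 0.0000 0.0000]
Step 1: x=[6.2500 12.2500 17.7500 23.2500] v=[-1.5000 0.5000 -0.5000 0.5000]
Step 2: x=[5.5000 12.3750 17.5000 23.6250] v=[-1.5000 0.2500 -0.5000 0.7500]
Step 3: x=[4.9688 12.0625 17.5000 23.9688] v=[-1.0625 -0.6250 0.0000 0.6875]
Max displacement = 1.0312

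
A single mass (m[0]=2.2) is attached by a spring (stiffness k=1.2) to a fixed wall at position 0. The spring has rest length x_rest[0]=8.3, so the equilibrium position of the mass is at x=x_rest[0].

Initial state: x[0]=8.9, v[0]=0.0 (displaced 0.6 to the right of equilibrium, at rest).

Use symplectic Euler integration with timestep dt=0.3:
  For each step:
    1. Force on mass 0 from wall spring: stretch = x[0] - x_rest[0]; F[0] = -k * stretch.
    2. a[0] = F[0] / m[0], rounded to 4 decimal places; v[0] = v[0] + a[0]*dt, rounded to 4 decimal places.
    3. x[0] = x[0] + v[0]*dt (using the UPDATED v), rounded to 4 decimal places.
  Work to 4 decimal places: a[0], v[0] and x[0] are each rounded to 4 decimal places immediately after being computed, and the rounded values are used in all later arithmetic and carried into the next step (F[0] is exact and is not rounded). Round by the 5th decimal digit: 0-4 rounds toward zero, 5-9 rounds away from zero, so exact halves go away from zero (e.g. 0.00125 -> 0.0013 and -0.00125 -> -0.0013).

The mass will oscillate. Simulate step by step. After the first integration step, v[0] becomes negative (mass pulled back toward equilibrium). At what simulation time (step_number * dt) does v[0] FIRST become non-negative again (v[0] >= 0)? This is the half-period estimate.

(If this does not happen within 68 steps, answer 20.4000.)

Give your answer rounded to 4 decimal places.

Answer: 4.5000

Derivation:
Step 0: x=[8.9000] v=[0.0000]
Step 1: x=[8.8705] v=[-0.0982]
Step 2: x=[8.8130] v=[-0.1916]
Step 3: x=[8.7304] v=[-0.2755]
Step 4: x=[8.6266] v=[-0.3459]
Step 5: x=[8.5068] v=[-0.3993]
Step 6: x=[8.3769] v=[-0.4331]
Step 7: x=[8.2432] v=[-0.4457]
Step 8: x=[8.1123] v=[-0.4364]
Step 9: x=[7.9906] v=[-0.4057]
Step 10: x=[7.8841] v=[-0.3551]
Step 11: x=[7.7980] v=[-0.2870]
Step 12: x=[7.7365] v=[-0.2049]
Step 13: x=[7.7027] v=[-0.1127]
Step 14: x=[7.6982] v=[-0.0150]
Step 15: x=[7.7233] v=[0.0835]
First v>=0 after going negative at step 15, time=4.5000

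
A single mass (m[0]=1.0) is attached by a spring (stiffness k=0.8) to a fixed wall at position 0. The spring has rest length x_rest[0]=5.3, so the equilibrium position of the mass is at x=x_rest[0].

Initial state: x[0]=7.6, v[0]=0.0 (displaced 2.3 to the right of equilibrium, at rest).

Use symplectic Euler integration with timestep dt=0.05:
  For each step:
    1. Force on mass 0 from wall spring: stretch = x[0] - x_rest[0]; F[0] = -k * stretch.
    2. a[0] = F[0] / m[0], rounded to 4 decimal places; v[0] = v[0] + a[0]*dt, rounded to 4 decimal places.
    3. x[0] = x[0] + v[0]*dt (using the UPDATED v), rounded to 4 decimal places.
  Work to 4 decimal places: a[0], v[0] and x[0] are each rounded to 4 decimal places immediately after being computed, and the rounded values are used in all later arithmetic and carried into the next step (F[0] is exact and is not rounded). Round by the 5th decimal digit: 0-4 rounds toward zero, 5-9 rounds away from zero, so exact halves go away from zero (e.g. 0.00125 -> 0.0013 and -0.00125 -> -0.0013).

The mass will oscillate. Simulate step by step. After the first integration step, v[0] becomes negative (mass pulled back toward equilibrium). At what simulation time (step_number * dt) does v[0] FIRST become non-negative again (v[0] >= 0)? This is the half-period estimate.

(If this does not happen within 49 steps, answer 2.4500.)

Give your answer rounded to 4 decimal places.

Step 0: x=[7.6000] v=[0.0000]
Step 1: x=[7.5954] v=[-0.0920]
Step 2: x=[7.5862] v=[-0.1838]
Step 3: x=[7.5724] v=[-0.2753]
Step 4: x=[7.5541] v=[-0.3662]
Step 5: x=[7.5313] v=[-0.4564]
Step 6: x=[7.5040] v=[-0.5457]
Step 7: x=[7.4723] v=[-0.6339]
Step 8: x=[7.4363] v=[-0.7208]
Step 9: x=[7.3960] v=[-0.8063]
Step 10: x=[7.3515] v=[-0.8901]
Step 11: x=[7.3029] v=[-0.9722]
Step 12: x=[7.2503] v=[-1.0523]
Step 13: x=[7.1938] v=[-1.1303]
Step 14: x=[7.1335] v=[-1.2061]
Step 15: x=[7.0695] v=[-1.2794]
Step 16: x=[7.0020] v=[-1.3502]
Step 17: x=[6.9311] v=[-1.4183]
Step 18: x=[6.8569] v=[-1.4835]
Step 19: x=[6.7796] v=[-1.5458]
Step 20: x=[6.6994] v=[-1.6050]
Step 21: x=[6.6164] v=[-1.6610]
Step 22: x=[6.5307] v=[-1.7137]
Step 23: x=[6.4426] v=[-1.7629]
Step 24: x=[6.3522] v=[-1.8086]
Step 25: x=[6.2597] v=[-1.8507]
Step 26: x=[6.1652] v=[-1.8891]
Step 27: x=[6.0690] v=[-1.9237]
Step 28: x=[5.9713] v=[-1.9545]
Step 29: x=[5.8722] v=[-1.9814]
Step 30: x=[5.7720] v=[-2.0043]
Step 31: x=[5.6708] v=[-2.0232]
Step 32: x=[5.5689] v=[-2.0380]
Step 33: x=[5.4665] v=[-2.0488]
Step 34: x=[5.3637] v=[-2.0555]
Step 35: x=[5.2608] v=[-2.0581]
Step 36: x=[5.1580] v=[-2.0565]
Step 37: x=[5.0555] v=[-2.0508]
Step 38: x=[4.9535] v=[-2.0410]
Step 39: x=[4.8521] v=[-2.0271]
Step 40: x=[4.7516] v=[-2.0092]
Step 41: x=[4.6522] v=[-1.9873]
Step 42: x=[4.5541] v=[-1.9614]
Step 43: x=[4.4575] v=[-1.9316]
Step 44: x=[4.3626] v=[-1.8979]
Step 45: x=[4.2696] v=[-1.8604]
Step 46: x=[4.1786] v=[-1.8192]
Step 47: x=[4.0899] v=[-1.7743]
Step 48: x=[4.0036] v=[-1.7259]
Step 49: x=[3.9199] v=[-1.6740]
v[0] did not become non-negative within 49 steps; using fallback time=2.4500

Answer: 2.4500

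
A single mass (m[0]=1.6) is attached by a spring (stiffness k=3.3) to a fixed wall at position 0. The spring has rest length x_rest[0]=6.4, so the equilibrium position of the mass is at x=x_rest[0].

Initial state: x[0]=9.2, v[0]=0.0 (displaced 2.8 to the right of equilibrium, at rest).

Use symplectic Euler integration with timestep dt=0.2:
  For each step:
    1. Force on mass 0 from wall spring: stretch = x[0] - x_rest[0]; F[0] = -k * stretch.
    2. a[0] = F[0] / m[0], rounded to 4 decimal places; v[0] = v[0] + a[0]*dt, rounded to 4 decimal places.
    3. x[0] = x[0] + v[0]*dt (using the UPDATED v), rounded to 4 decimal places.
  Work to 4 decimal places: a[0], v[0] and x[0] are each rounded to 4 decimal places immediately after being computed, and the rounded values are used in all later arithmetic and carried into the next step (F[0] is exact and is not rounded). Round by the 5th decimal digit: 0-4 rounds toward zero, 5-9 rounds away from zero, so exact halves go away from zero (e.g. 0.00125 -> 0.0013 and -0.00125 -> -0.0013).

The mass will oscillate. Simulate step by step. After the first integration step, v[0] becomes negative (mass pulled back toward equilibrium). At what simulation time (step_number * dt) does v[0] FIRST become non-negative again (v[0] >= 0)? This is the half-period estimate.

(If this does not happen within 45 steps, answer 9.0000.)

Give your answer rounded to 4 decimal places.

Answer: 2.2000

Derivation:
Step 0: x=[9.2000] v=[0.0000]
Step 1: x=[8.9690] v=[-1.1550]
Step 2: x=[8.5261] v=[-2.2147]
Step 3: x=[7.9078] v=[-3.0917]
Step 4: x=[7.1651] v=[-3.7137]
Step 5: x=[6.3592] v=[-4.0293]
Step 6: x=[5.5567] v=[-4.0125]
Step 7: x=[4.8238] v=[-3.6646]
Step 8: x=[4.2209] v=[-3.0144]
Step 9: x=[3.7978] v=[-2.1155]
Step 10: x=[3.5894] v=[-1.0421]
Step 11: x=[3.6129] v=[0.1173]
First v>=0 after going negative at step 11, time=2.2000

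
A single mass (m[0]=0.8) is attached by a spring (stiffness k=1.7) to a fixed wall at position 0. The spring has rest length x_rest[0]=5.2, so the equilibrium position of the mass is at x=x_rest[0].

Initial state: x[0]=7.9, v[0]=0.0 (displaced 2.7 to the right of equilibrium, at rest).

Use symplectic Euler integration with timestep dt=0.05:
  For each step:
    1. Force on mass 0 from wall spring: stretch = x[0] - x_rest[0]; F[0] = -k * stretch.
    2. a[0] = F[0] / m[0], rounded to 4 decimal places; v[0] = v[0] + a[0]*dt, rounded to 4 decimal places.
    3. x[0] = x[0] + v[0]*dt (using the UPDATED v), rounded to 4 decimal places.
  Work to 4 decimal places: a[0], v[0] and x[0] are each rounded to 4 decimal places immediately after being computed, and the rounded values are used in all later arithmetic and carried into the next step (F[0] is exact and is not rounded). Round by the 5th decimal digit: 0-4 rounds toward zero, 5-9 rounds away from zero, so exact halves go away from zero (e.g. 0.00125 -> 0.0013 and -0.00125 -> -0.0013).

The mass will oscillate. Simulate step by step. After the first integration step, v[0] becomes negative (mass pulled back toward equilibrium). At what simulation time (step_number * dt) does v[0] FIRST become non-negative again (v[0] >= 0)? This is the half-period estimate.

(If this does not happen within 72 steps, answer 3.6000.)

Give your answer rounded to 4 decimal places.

Step 0: x=[7.9000] v=[0.0000]
Step 1: x=[7.8857] v=[-0.2869]
Step 2: x=[7.8571] v=[-0.5723]
Step 3: x=[7.8144] v=[-0.8546]
Step 4: x=[7.7578] v=[-1.1324]
Step 5: x=[7.6876] v=[-1.4042]
Step 6: x=[7.6042] v=[-1.6685]
Step 7: x=[7.5080] v=[-1.9239]
Step 8: x=[7.3995] v=[-2.1691]
Step 9: x=[7.2794] v=[-2.4028]
Step 10: x=[7.1482] v=[-2.6237]
Step 11: x=[7.0067] v=[-2.8307]
Step 12: x=[6.8556] v=[-3.0227]
Step 13: x=[6.6957] v=[-3.1986]
Step 14: x=[6.5278] v=[-3.3575]
Step 15: x=[6.3529] v=[-3.4986]
Step 16: x=[6.1718] v=[-3.6211]
Step 17: x=[5.9856] v=[-3.7244]
Step 18: x=[5.7952] v=[-3.8079]
Step 19: x=[5.6016] v=[-3.8711]
Step 20: x=[5.4059] v=[-3.9138]
Step 21: x=[5.2091] v=[-3.9357]
Step 22: x=[5.0123] v=[-3.9367]
Step 23: x=[4.8165] v=[-3.9168]
Step 24: x=[4.6227] v=[-3.8761]
Step 25: x=[4.4320] v=[-3.8148]
Step 26: x=[4.2453] v=[-3.7332]
Step 27: x=[4.0637] v=[-3.6318]
Step 28: x=[3.8881] v=[-3.5111]
Step 29: x=[3.7195] v=[-3.3717]
Step 30: x=[3.5588] v=[-3.2144]
Step 31: x=[3.4068] v=[-3.0400]
Step 32: x=[3.2643] v=[-2.8495]
Step 33: x=[3.1321] v=[-2.6438]
Step 34: x=[3.0109] v=[-2.4241]
Step 35: x=[2.9013] v=[-2.1915]
Step 36: x=[2.8039] v=[-1.9473]
Step 37: x=[2.7193] v=[-1.6927]
Step 38: x=[2.6478] v=[-1.4291]
Step 39: x=[2.5899] v=[-1.1579]
Step 40: x=[2.5459] v=[-0.8806]
Step 41: x=[2.5160] v=[-0.5986]
Step 42: x=[2.5003] v=[-0.3134]
Step 43: x=[2.4990] v=[-0.0266]
Step 44: x=[2.5120] v=[0.2604]
First v>=0 after going negative at step 44, time=2.2000

Answer: 2.2000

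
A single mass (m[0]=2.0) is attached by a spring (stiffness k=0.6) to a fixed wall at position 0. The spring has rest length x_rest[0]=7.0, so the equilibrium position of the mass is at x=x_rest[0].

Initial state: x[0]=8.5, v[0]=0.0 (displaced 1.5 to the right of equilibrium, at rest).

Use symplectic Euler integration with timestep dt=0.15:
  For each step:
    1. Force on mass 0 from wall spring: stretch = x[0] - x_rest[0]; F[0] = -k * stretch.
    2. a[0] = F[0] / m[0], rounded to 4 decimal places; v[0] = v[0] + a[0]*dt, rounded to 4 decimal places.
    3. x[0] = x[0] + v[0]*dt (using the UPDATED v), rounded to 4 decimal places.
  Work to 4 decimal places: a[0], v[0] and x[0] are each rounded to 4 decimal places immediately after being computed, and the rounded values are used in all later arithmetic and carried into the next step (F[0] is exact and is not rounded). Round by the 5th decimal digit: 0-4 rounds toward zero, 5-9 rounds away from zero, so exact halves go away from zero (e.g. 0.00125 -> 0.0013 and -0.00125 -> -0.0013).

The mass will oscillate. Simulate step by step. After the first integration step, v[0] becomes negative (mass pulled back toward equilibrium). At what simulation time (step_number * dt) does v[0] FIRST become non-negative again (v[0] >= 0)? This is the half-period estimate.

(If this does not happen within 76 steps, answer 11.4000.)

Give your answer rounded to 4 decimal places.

Step 0: x=[8.5000] v=[0.0000]
Step 1: x=[8.4899] v=[-0.0675]
Step 2: x=[8.4697] v=[-0.1346]
Step 3: x=[8.4396] v=[-0.2007]
Step 4: x=[8.3998] v=[-0.2655]
Step 5: x=[8.3505] v=[-0.3285]
Step 6: x=[8.2921] v=[-0.3893]
Step 7: x=[8.2250] v=[-0.4474]
Step 8: x=[8.1496] v=[-0.5025]
Step 9: x=[8.0665] v=[-0.5542]
Step 10: x=[7.9762] v=[-0.6022]
Step 11: x=[7.8793] v=[-0.6461]
Step 12: x=[7.7764] v=[-0.6857]
Step 13: x=[7.6683] v=[-0.7206]
Step 14: x=[7.5557] v=[-0.7507]
Step 15: x=[7.4393] v=[-0.7757]
Step 16: x=[7.3200] v=[-0.7955]
Step 17: x=[7.1985] v=[-0.8099]
Step 18: x=[7.0757] v=[-0.8188]
Step 19: x=[6.9524] v=[-0.8222]
Step 20: x=[6.8294] v=[-0.8201]
Step 21: x=[6.7075] v=[-0.8124]
Step 22: x=[6.5876] v=[-0.7992]
Step 23: x=[6.4705] v=[-0.7806]
Step 24: x=[6.3570] v=[-0.7568]
Step 25: x=[6.2478] v=[-0.7279]
Step 26: x=[6.1437] v=[-0.6940]
Step 27: x=[6.0454] v=[-0.6555]
Step 28: x=[5.9535] v=[-0.6125]
Step 29: x=[5.8687] v=[-0.5654]
Step 30: x=[5.7915] v=[-0.5145]
Step 31: x=[5.7225] v=[-0.4601]
Step 32: x=[5.6621] v=[-0.4026]
Step 33: x=[5.6107] v=[-0.3424]
Step 34: x=[5.5687] v=[-0.2799]
Step 35: x=[5.5364] v=[-0.2155]
Step 36: x=[5.5140] v=[-0.1496]
Step 37: x=[5.5016] v=[-0.0827]
Step 38: x=[5.4993] v=[-0.0153]
Step 39: x=[5.5071] v=[0.0522]
First v>=0 after going negative at step 39, time=5.8500

Answer: 5.8500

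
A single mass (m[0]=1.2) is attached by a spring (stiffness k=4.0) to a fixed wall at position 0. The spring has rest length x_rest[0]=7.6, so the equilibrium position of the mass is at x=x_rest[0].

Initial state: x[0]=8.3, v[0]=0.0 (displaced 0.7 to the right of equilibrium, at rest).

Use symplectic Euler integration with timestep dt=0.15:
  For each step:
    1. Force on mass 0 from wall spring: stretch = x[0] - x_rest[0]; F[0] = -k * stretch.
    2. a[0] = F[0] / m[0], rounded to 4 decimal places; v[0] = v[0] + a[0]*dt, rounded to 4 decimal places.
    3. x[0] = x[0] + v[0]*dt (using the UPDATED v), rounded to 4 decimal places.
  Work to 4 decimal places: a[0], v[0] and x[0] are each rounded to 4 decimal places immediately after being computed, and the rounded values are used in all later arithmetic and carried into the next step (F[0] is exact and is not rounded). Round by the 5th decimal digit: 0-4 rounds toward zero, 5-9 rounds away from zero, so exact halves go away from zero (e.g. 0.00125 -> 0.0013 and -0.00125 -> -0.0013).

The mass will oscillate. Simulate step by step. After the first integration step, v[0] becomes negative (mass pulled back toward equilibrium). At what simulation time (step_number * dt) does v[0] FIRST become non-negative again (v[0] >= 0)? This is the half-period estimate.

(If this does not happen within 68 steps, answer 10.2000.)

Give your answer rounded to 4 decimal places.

Answer: 1.8000

Derivation:
Step 0: x=[8.3000] v=[0.0000]
Step 1: x=[8.2475] v=[-0.3500]
Step 2: x=[8.1464] v=[-0.6737]
Step 3: x=[8.0044] v=[-0.9469]
Step 4: x=[7.8320] v=[-1.1491]
Step 5: x=[7.6422] v=[-1.2651]
Step 6: x=[7.4493] v=[-1.2862]
Step 7: x=[7.2677] v=[-1.2109]
Step 8: x=[7.1110] v=[-1.0447]
Step 9: x=[6.9910] v=[-0.8002]
Step 10: x=[6.9166] v=[-0.4957]
Step 11: x=[6.8935] v=[-0.1540]
Step 12: x=[6.9234] v=[0.1993]
First v>=0 after going negative at step 12, time=1.8000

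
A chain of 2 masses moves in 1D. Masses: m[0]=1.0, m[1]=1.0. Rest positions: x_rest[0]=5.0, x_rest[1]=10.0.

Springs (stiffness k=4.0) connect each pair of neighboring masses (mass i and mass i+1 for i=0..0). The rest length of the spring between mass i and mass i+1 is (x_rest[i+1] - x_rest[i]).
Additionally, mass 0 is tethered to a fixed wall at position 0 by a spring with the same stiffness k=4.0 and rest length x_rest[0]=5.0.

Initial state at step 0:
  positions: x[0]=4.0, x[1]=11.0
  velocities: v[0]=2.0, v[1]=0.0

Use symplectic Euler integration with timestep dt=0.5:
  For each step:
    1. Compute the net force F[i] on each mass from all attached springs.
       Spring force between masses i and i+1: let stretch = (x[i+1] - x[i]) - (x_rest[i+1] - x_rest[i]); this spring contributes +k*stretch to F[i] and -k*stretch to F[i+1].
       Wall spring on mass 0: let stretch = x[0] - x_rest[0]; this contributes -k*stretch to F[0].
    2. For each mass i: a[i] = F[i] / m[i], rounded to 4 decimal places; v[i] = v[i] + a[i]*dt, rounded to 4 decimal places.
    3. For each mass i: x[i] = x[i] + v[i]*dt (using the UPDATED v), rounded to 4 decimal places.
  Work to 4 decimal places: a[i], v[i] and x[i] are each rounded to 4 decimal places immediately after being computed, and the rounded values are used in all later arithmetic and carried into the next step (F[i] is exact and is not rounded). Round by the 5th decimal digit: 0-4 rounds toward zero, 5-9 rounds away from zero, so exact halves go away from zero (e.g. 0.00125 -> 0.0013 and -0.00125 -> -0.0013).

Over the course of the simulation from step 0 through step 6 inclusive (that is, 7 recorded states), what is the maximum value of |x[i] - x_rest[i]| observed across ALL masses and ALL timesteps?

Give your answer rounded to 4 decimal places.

Step 0: x=[4.0000 11.0000] v=[2.0000 0.0000]
Step 1: x=[8.0000 9.0000] v=[8.0000 -4.0000]
Step 2: x=[5.0000 11.0000] v=[-6.0000 4.0000]
Step 3: x=[3.0000 12.0000] v=[-4.0000 2.0000]
Step 4: x=[7.0000 9.0000] v=[8.0000 -6.0000]
Step 5: x=[6.0000 9.0000] v=[-2.0000 0.0000]
Step 6: x=[2.0000 11.0000] v=[-8.0000 4.0000]
Max displacement = 3.0000

Answer: 3.0000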